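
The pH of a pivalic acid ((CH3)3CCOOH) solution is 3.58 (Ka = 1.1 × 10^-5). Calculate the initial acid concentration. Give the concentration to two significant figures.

[H+] = 10^(-3.58) = 2.63 × 10^-4 M = x
Ka = x²/(C₀ − x) ⇒ C₀ = x + x²/Ka
C₀ = 2.63 × 10^-4 + (2.63 × 10^-4)²/(1.1 × 10^-5) = 6.55 × 10^-3 M

C₀ = 6.6 × 10^-3 M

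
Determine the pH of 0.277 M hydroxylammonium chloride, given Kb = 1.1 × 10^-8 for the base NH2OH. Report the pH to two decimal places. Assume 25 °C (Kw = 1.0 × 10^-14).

NH3OH+ is the conjugate acid of the weak base NH2OH.
Ka = Kw/Kb = 1.0×10^-14 / 1.1 × 10^-8 = 9.09 × 10^-7
Let x = [H+] at equilibrium. Ka = x²/(0.277 − x).
Since Ka ≪ C₀, x ≈ √(Ka·C₀) = 5.02 × 10^-4 M.
(x/C₀ = 0.18% < 5%, so the approximation holds.)
pH = −log[H+] = −log(5.02 × 10^-4) = 3.30

pH = 3.30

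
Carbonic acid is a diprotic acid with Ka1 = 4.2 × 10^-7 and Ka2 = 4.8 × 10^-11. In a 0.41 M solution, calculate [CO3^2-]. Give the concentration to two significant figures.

First ionization gives [H+] ≈ [HCO3-] = 4.15 × 10^-4 M.
Second step: Ka2 = [H+][CO3^2-]/[HCO3-] ≈ [CO3^2-] (since [H+] ≈ [HCO3-]).
So [CO3^2-] ≈ Ka2.

4.8 × 10^-11 M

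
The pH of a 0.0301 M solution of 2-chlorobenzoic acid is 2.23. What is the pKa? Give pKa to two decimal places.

pKa = 2.84

[H+] = 10^(-2.23) = 5.89 × 10^-3 M
At equilibrium [HA] = 0.0301 − 5.89 × 10^-3 = 2.42 × 10^-2 M
Ka = [H+][A-]/[HA] = (5.89 × 10^-3)² / 2.42 × 10^-2 = 1.43 × 10^-3
pKa = -log(1.43 × 10^-3) = 2.84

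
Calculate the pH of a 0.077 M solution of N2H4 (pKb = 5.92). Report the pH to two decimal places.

N2H4 + H2O ⇌ N2H5+ + OH-
Kb = 10^(−5.92) = 1.20 × 10^-6
Let x = [OH-] at equilibrium. Kb = x²/(0.077 − x).
Assume x ≪ 0.077: x ≈ √(1.20 × 10^-6 × 0.077) = 3.04 × 10^-4 M
Check: 0.39% ionized — well under 5%, approximation valid.
pOH = 3.52, so pH = 14.00 − pOH = 10.48

pH = 10.48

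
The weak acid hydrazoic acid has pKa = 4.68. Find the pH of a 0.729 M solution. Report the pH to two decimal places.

HN3 ⇌ N3- + H+
Ka = 10^(−4.68) = 2.09 × 10^-5
Ka = [H+]²/(0.729 − [H+]) = 2.09 × 10^-5
Assume [H+] ≪ 0.729: [H+] ≈ √(2.09 × 10^-5 × 0.729) = 3.90 × 10^-3 M
pH = −log(3.90 × 10^-3) = 2.41

pH = 2.41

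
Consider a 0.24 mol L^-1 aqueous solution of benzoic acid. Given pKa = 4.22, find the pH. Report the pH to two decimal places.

C6H5COOH ⇌ C6H5COO- + H+
Ka = 10^(−4.22) = 6.03 × 10^-5
From the ICE table, Ka = [H+]²/(0.24 − [H+]) = 6.03 × 10^-5.
Assume [H+] ≪ 0.24: [H+] ≈ √(6.03 × 10^-5 × 0.24) = 3.80 × 10^-3 M
([H+]/C₀ = 1.6% < 5%, so the approximation holds.)
pH = −log(3.80 × 10^-3) = 2.42

pH = 2.42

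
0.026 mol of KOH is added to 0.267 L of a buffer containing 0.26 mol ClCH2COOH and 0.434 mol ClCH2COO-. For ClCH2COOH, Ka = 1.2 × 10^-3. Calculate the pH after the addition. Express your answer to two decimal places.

pH = 3.21

After neutralization: n(ClCH2COOH) = 0.234 mol, n(ClCH2COO-) = 0.46 mol.
pKa = −log(1.2 × 10^-3) = 2.921
Henderson–Hasselbalch with mole ratio 0.46/0.234: pH = 2.921 + (+0.294)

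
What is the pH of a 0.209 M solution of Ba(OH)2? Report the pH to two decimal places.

pH = 13.62

Ba(OH)2 is a strong base (each formula unit releases 2 OH-); [OH-] = 0.418 M.
pOH = -log(0.418) = 0.38
pH = 14.00 - 0.38 = 13.62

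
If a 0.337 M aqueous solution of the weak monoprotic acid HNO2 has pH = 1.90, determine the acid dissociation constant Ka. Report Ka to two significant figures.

Ka = 4.9 × 10^-4

[H+] = 10^(-1.90) = 1.26 × 10^-2 M
At equilibrium [HA] = 0.337 − 1.26 × 10^-2 = 3.24 × 10^-1 M
Ka = [H+][A-]/[HA] = (1.26 × 10^-2)² / 3.24 × 10^-1 = 4.9 × 10^-4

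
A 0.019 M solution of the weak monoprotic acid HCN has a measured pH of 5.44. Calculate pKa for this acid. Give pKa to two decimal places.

[H+] = 10^(-5.44) = 3.63 × 10^-6 M
At equilibrium [HA] = 0.019 − 3.63 × 10^-6 = 1.90 × 10^-2 M
Ka = [H+][A-]/[HA] = (3.63 × 10^-6)² / 1.90 × 10^-2 = 6.94 × 10^-10
pKa = -log(6.94 × 10^-10) = 9.16

pKa = 9.16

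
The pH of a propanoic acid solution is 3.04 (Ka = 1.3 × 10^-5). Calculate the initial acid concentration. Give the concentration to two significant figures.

[H+] = 10^(-3.04) = 9.12 × 10^-4 M = x
Ka = x²/(C₀ − x) ⇒ C₀ = x + x²/Ka
C₀ = 9.12 × 10^-4 + (9.12 × 10^-4)²/(1.3 × 10^-5) = 6.49 × 10^-2 M

C₀ = 6.5 × 10^-2 M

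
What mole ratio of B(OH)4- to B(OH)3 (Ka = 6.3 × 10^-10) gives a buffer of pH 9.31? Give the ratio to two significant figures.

pKa = -log(6.3 × 10^-10) = 9.201
pH = pKa + log(r) ⇒ log(r) = 9.31 − 9.201 = +0.109
r = [B(OH)4-]/[B(OH)3] = 10^(+0.109) = 1.29

ratio = 1.3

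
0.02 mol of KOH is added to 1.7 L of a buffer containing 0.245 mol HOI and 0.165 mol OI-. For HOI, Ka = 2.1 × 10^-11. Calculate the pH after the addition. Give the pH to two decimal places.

OH- converts HOI to OI-: HOI → 0.225 mol, OI- → 0.185 mol.
pKa = −log(2.1 × 10^-11) = 10.678
pH = pKa + log([A⁻]/[HA]) = 10.678 + log(0.185/0.225) = 10.678 -0.085

pH = 10.59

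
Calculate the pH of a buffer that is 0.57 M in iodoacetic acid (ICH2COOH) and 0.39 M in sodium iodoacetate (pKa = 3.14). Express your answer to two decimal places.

pH = 2.98

pH = pKa + log([A⁻]/[HA]) = 3.14 + log(0.39/0.57)
pH = 3.14 + (-0.165) = 2.98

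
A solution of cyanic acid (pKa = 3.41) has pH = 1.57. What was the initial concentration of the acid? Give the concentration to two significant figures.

[H+] = 10^(-1.57) = 2.69 × 10^-2 M = x
Ka = 10^(−3.41) = 3.89 × 10^-4
Ka = x²/(C₀ − x) ⇒ C₀ = x + x²/Ka
C₀ = 2.69 × 10^-2 + (2.69 × 10^-2)²/(3.89 × 10^-4) = 1.89 M

C₀ = 1.9 M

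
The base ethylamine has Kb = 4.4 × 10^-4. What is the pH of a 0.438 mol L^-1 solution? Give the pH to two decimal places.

pH = 12.14

C2H5NH2 + H2O ⇌ C2H5NH3+ + OH-
Kb = [OH-]²/(0.438 − [OH-]) = 4.4 × 10^-4
Since Kb ≪ C₀, [OH-] ≈ √(Kb·C₀) = 1.39 × 10^-2 M.
pOH = 1.86, so pH = 14.00 − pOH = 12.14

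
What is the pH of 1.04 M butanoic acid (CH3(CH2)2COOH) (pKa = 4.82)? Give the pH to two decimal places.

CH3(CH2)2COOH ⇌ CH3(CH2)2COO- + H+
Ka = 10^(−4.82) = 1.51 × 10^-5
From the ICE table, Ka = x²/(1.04 − x) = 1.51 × 10^-5.
Since Ka ≪ C₀, x ≈ √(Ka·C₀) = 3.96 × 10^-3 M.
(x/C₀ = 0.38% < 5%, so the approximation holds.)
pH = −log[H+] = −log(3.96 × 10^-3) = 2.40

pH = 2.40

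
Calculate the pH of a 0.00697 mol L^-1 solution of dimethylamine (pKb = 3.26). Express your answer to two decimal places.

pH = 11.23

(CH3)2NH + H2O ⇌ (CH3)2NH2+ + OH-
Kb = 10^(−3.26) = 5.50 × 10^-4
From the ICE table, Kb = [OH-]²/(0.00697 − [OH-]) = 5.50 × 10^-4.
The 5% rule fails; solving [OH-]² + Kb·[OH-] − Kb·C₀ = 0 exactly:
[OH-] = (−Kb + √(Kb² + 4·Kb·C₀))/2 = 1.70 × 10^-3 M
pOH = 2.77, so pH = 14.00 − pOH = 11.23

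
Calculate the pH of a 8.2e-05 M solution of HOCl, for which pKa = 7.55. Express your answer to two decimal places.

pH = 5.82

HOCl ⇌ OCl- + H+
Ka = 10^(−7.55) = 2.82 × 10^-8
From the ICE table, Ka = x²/(8.2e-05 − x) = 2.82 × 10^-8.
Since Ka ≪ C₀, x ≈ √(Ka·C₀) = 1.52 × 10^-6 M.
Check: 1.9% ionized — well under 5%, approximation valid.
pH = −log(1.52 × 10^-6) = 5.82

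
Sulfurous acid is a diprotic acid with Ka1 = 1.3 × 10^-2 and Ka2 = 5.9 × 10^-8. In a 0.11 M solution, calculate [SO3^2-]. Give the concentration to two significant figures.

First ionization gives [H+] ≈ [HSO3-] = 3.19 × 10^-2 M.
Second step: Ka2 = [H+][SO3^2-]/[HSO3-] ≈ [SO3^2-] (since [H+] ≈ [HSO3-]).
So [SO3^2-] ≈ Ka2.

5.9 × 10^-8 M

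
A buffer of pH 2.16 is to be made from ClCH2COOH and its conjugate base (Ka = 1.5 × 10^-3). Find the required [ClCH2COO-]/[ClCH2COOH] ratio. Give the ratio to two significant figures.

ratio = 0.22

pKa = -log(1.5 × 10^-3) = 2.824
pH = pKa + log(r) ⇒ log(r) = 2.16 − 2.824 = -0.664
r = [ClCH2COO-]/[ClCH2COOH] = 10^(-0.664) = 0.217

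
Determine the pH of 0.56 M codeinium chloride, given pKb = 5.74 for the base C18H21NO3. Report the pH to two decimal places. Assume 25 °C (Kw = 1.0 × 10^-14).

C18H22NO3+ is the conjugate acid of the weak base C18H21NO3.
Kb = 10^(−5.74) = 1.82 × 10^-6
Ka = Kw/Kb = 1.0×10^-14 / 1.82 × 10^-6 = 5.49 × 10^-9
Ka = x²/(0.56 − x) = 5.49 × 10^-9
Since Ka ≪ C₀, x ≈ √(Ka·C₀) = 5.54 × 10^-5 M.
(x/C₀ = 0.0099% < 5%, so the approximation holds.)
pH = −log[H+] = −log(5.54 × 10^-5) = 4.26

pH = 4.26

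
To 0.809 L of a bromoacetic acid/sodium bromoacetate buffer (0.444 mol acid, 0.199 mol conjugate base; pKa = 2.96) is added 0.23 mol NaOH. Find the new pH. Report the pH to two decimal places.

OH- converts BrCH2COOH to BrCH2COO-: BrCH2COOH → 0.214 mol, BrCH2COO- → 0.429 mol.
Henderson–Hasselbalch with mole ratio 0.429/0.214: pH = 2.96 + (+0.302)

pH = 3.26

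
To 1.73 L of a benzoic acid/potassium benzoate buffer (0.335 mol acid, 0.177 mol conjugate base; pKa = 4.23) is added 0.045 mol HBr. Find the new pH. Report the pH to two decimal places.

After neutralization: n(C6H5COOH) = 0.38 mol, n(C6H5COO-) = 0.132 mol.
pH = pKa + log([A⁻]/[HA]) = 4.23 + log(0.132/0.38) = 4.23 -0.459

pH = 3.77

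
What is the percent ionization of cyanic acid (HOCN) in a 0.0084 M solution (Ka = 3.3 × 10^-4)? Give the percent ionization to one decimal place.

HOCN ⇌ OCN- + H+; let x = [H+] at equilibrium.
Ka = x²/(C₀ − x); solving the quadratic gives x = 1.51 × 10^-3 M.
Fraction ionized = 1.51 × 10^-3 / 0.0084 = 0.1798 → 18.0%

18.0%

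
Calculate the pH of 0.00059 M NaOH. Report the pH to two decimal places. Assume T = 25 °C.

NaOH is a strong base; [OH-] = 0.00059 M.
pOH = -log(0.00059) = 3.23
pH = 14.00 - 3.23 = 10.77

pH = 10.77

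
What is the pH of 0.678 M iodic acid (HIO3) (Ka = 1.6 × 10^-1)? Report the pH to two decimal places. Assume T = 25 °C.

pH = 0.59

HIO3 ⇌ IO3- + H+
From the ICE table, Ka = [H+]²/(0.678 − [H+]) = 1.6 × 10^-1.
[H+] is not negligible relative to C₀; solve [H+]² + 0.16·[H+] − 0.108 = 0.
[H+] = (−Ka + √(Ka² + 4·Ka·C₀))/2 = 2.59 × 10^-1 M
pH = −log[H+] = −log(2.59 × 10^-1) = 0.59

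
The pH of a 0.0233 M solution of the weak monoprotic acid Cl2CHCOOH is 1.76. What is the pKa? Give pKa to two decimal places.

[H+] = 10^(-1.76) = 1.74 × 10^-2 M
At equilibrium [HA] = 0.0233 − 1.74 × 10^-2 = 5.90 × 10^-3 M
Ka = [H+][A-]/[HA] = (1.74 × 10^-2)² / 5.90 × 10^-3 = 5.13 × 10^-2
pKa = -log(5.13 × 10^-2) = 1.29

pKa = 1.29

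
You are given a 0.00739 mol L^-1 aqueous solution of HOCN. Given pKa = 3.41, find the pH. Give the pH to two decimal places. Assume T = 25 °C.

pH = 2.82

HOCN ⇌ OCN- + H+
Ka = 10^(−3.41) = 3.89 × 10^-4
Ka = x²/(0.00739 − x) = 3.89 × 10^-4
The 5% rule fails; solving x² + Ka·x − Ka·C₀ = 0 exactly:
x = (−Ka + √(Ka² + 4·Ka·C₀))/2 = 1.51 × 10^-3 M
pH = −log[H+] = −log(1.51 × 10^-3) = 2.82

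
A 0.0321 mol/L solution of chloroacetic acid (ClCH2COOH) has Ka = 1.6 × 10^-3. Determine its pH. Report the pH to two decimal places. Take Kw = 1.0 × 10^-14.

ClCH2COOH ⇌ ClCH2COO- + H+
From the ICE table, Ka = x²/(0.0321 − x) = 1.6 × 10^-3.
The 5% rule fails; solving x² + Ka·x − Ka·C₀ = 0 exactly:
x = (−Ka + √(Ka² + 4·Ka·C₀))/2 = 6.41 × 10^-3 M
pH = −log(6.41 × 10^-3) = 2.19

pH = 2.19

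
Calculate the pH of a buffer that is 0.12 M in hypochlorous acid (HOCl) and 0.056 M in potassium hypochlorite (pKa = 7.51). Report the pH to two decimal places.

pH = 7.18

Using pH = pKa + log([base]/[acid]) with [base]/[acid] = 0.056/0.12:
pH = 7.51 + (-0.331) = 7.18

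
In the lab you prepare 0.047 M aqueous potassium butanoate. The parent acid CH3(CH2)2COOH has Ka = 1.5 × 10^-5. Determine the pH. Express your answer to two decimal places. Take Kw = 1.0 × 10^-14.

CH3(CH2)2COO- is the conjugate base of the weak acid CH3(CH2)2COOH.
Kb = Kw/Ka = 1.0×10^-14 / 1.5 × 10^-5 = 6.67 × 10^-10
Let x = [OH-] at equilibrium. Kb = x²/(0.047 − x).
Assume x ≪ 0.047: x ≈ √(6.67 × 10^-10 × 0.047) = 5.60 × 10^-6 M
Check: 0.012% ionized — well under 5%, approximation valid.
pOH = 5.25, so pH = 14.00 − pOH = 8.75

pH = 8.75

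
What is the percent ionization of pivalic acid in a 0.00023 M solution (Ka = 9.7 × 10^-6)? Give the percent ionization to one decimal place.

18.5%

(CH3)3CCOOH ⇌ (CH3)3CCOO- + H+; let x = [H+] at equilibrium.
Ka = x²/(C₀ − x); solving the quadratic gives x = 4.26 × 10^-5 M.
Fraction ionized = 4.26 × 10^-5 / 0.00023 = 0.1852 → 18.5%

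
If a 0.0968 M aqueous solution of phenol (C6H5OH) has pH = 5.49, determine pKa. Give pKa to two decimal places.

pKa = 9.97

[H+] = 10^(-5.49) = 3.24 × 10^-6 M
At equilibrium [HA] = 0.0968 − 3.24 × 10^-6 = 9.68 × 10^-2 M
Ka = [H+][A-]/[HA] = (3.24 × 10^-6)² / 9.68 × 10^-2 = 1.08 × 10^-10
pKa = -log(1.08 × 10^-10) = 9.97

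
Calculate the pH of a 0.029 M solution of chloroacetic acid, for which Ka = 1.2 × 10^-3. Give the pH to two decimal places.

pH = 2.27

ClCH2COOH ⇌ ClCH2COO- + H+
From the ICE table, Ka = [H+]²/(0.029 − [H+]) = 1.2 × 10^-3.
The 5% rule fails; solving [H+]² + Ka·[H+] − Ka·C₀ = 0 exactly:
[H+] = [−0.0012 + √(0.0012² + 0.000139)]/2 = 5.33 × 10^-3 M
pH = −log(5.33 × 10^-3) = 2.27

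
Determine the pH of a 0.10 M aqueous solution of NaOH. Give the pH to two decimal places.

NaOH is a strong base; [OH-] = 0.1 M.
pOH = -log(0.1) = 1.00
pH = 14.00 - 1.00 = 13.00

pH = 13.00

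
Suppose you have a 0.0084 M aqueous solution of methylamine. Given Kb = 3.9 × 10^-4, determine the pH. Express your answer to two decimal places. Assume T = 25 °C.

CH3NH2 + H2O ⇌ CH3NH3+ + OH-
Kb = [OH-]²/(0.0084 − [OH-]) = 3.9 × 10^-4
The 5% rule fails; solving [OH-]² + Kb·[OH-] − Kb·C₀ = 0 exactly:
[OH-] = [−0.00039 + √(0.00039² + 1.31e-05)]/2 = 1.63 × 10^-3 M
pOH = −log(1.63 × 10^-3) = 2.79; pH = 14.00 − 2.79 = 11.21

pH = 11.21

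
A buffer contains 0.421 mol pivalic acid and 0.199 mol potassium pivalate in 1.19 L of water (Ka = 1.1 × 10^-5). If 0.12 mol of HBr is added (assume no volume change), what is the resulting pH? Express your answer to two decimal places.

pH = 4.12

Added H+ converts (CH3)3CCOO- to (CH3)3CCOOH: (CH3)3CCOOH → 0.541 mol, (CH3)3CCOO- → 0.079 mol.
pKa = −log(1.1 × 10^-5) = 4.959
Henderson–Hasselbalch with mole ratio 0.079/0.541: pH = 4.959 + (-0.836)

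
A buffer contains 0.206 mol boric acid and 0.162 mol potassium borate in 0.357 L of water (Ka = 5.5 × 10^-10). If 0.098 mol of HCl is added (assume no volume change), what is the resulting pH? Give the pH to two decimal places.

Added H+ converts B(OH)4- to B(OH)3: B(OH)3 → 0.304 mol, B(OH)4- → 0.064 mol.
pKa = −log(5.5 × 10^-10) = 9.260
pH = pKa + log(n_B(OH)4-/n_B(OH)3) = 9.260 + log(0.064/0.304) = 9.260 + (-0.677)

pH = 8.58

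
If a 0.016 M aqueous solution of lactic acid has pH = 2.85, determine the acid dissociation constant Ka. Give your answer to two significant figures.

[H+] = 10^(-2.85) = 1.41 × 10^-3 M
At equilibrium [HA] = 0.016 − 1.41 × 10^-3 = 1.46 × 10^-2 M
Ka = [H+][A-]/[HA] = (1.41 × 10^-3)² / 1.46 × 10^-2 = 1.4 × 10^-4

Ka = 1.4 × 10^-4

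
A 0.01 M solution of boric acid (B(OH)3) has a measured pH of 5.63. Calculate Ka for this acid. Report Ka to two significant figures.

Ka = 5.5 × 10^-10

[H+] = 10^(-5.63) = 2.34 × 10^-6 M
At equilibrium [HA] = 0.01 − 2.34 × 10^-6 = 1.00 × 10^-2 M
Ka = [H+][A-]/[HA] = (2.34 × 10^-6)² / 1.00 × 10^-2 = 5.5 × 10^-10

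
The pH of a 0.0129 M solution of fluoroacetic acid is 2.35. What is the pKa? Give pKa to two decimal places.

[H+] = 10^(-2.35) = 4.47 × 10^-3 M
At equilibrium [HA] = 0.0129 − 4.47 × 10^-3 = 8.43 × 10^-3 M
Ka = [H+][A-]/[HA] = (4.47 × 10^-3)² / 8.43 × 10^-3 = 2.37 × 10^-3
pKa = -log(2.37 × 10^-3) = 2.63

pKa = 2.63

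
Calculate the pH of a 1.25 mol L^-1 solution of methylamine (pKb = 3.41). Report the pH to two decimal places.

CH3NH2 + H2O ⇌ CH3NH3+ + OH-
Kb = 10^(−3.41) = 3.89 × 10^-4
Kb = x²/(1.25 − x) = 3.89 × 10^-4
Since Kb ≪ C₀, x ≈ √(Kb·C₀) = 2.21 × 10^-2 M.
Check: 1.8% ionized — well under 5%, approximation valid.
pOH = −log(2.21 × 10^-2) = 1.66; pH = 14.00 − 1.66 = 12.34

pH = 12.34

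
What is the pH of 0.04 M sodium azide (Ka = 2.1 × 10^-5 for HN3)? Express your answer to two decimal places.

pH = 8.64

N3- is the conjugate base of the weak acid HN3.
Kb = Kw/Ka = 1.0×10^-14 / 2.1 × 10^-5 = 4.76 × 10^-10
From the ICE table, Kb = x²/(0.04 − x) = 4.76 × 10^-10.
Since Kb ≪ C₀, x ≈ √(Kb·C₀) = 4.36 × 10^-6 M.
(x/C₀ = 0.011% < 5%, so the approximation holds.)
pOH = −log(4.36 × 10^-6) = 5.36; pH = 14.00 − 5.36 = 8.64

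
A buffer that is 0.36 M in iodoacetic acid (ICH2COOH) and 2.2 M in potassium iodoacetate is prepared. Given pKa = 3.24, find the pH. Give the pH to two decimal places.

pH = pKa + log([A⁻]/[HA]) = 3.24 + log(2.2/0.36)
pH = 3.24 + (+0.786) = 4.03

pH = 4.03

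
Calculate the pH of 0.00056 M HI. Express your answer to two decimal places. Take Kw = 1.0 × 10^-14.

HI is a strong acid and dissociates completely, so [H+] = 0.00056 M.
pH = -log(0.00056) = 3.25

pH = 3.25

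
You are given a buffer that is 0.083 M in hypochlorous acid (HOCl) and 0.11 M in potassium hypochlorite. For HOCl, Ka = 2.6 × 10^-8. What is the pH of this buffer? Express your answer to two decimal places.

pH = 7.71

pKa = −log(2.6 × 10^-8) = 7.585
Using pH = pKa + log([base]/[acid]) with [base]/[acid] = 0.11/0.083:
pH = 7.585 + (+0.122) = 7.71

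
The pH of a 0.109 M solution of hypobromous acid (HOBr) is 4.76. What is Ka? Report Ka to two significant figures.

[H+] = 10^(-4.76) = 1.74 × 10^-5 M
At equilibrium [HA] = 0.109 − 1.74 × 10^-5 = 1.09 × 10^-1 M
Ka = [H+][A-]/[HA] = (1.74 × 10^-5)² / 1.09 × 10^-1 = 2.8 × 10^-9

Ka = 2.8 × 10^-9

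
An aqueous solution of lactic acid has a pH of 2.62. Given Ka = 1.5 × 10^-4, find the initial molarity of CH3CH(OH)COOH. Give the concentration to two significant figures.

C₀ = 4.1 × 10^-2 M

[H+] = 10^(-2.62) = 2.40 × 10^-3 M = x
Ka = x²/(C₀ − x) ⇒ C₀ = x + x²/Ka
C₀ = 2.40 × 10^-3 + (2.40 × 10^-3)²/(1.5 × 10^-4) = 4.08 × 10^-2 M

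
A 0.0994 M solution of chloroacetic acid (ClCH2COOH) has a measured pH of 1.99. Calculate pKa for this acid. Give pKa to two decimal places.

[H+] = 10^(-1.99) = 1.02 × 10^-2 M
At equilibrium [HA] = 0.0994 − 1.02 × 10^-2 = 8.92 × 10^-2 M
Ka = [H+][A-]/[HA] = (1.02 × 10^-2)² / 8.92 × 10^-2 = 1.17 × 10^-3
pKa = -log(1.17 × 10^-3) = 2.93

pKa = 2.93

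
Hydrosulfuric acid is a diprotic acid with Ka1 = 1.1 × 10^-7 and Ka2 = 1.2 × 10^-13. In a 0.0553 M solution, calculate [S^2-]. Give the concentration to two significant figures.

1.2 × 10^-13 M

First ionization gives [H+] ≈ [HS-] = 7.80 × 10^-5 M.
Second step: Ka2 = [H+][S^2-]/[HS-] ≈ [S^2-] (since [H+] ≈ [HS-]).
So [S^2-] ≈ Ka2.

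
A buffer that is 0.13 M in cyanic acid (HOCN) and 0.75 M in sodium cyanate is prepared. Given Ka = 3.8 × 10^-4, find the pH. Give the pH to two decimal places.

pH = 4.18

pKa = −log(3.8 × 10^-4) = 3.420
Henderson–Hasselbalch: pH = pKa + log([OCN-]/[HOCN]) = 3.420 + log(0.75/0.13)
pH = 3.420 + (+0.761) = 4.18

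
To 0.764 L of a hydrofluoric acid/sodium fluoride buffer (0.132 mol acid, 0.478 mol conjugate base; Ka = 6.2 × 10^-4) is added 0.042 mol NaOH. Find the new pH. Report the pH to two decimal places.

After neutralization: n(HF) = 0.09 mol, n(F-) = 0.52 mol.
pKa = −log(6.2 × 10^-4) = 3.208
pH = pKa + log(n_F-/n_HF) = 3.208 + log(0.52/0.09) = 3.208 + (+0.762)

pH = 3.97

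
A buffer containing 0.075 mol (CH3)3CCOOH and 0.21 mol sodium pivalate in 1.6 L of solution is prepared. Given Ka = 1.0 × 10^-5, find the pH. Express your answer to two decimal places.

pKa = −log(1.0 × 10^-5) = 5.000
Henderson–Hasselbalch: pH = pKa + log([(CH3)3CCOO-]/[(CH3)3CCOOH]) = 5.000 + log(0.21/0.075)
pH = 5.000 + (+0.447) = 5.45

pH = 5.45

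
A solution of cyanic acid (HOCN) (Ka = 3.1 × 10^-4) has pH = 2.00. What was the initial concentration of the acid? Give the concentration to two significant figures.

[H+] = 10^(-2.00) = 1.00 × 10^-2 M = x
Ka = x²/(C₀ − x) ⇒ C₀ = x + x²/Ka
C₀ = 1.00 × 10^-2 + (1.00 × 10^-2)²/(3.1 × 10^-4) = 3.33 × 10^-1 M

C₀ = 3.3 × 10^-1 M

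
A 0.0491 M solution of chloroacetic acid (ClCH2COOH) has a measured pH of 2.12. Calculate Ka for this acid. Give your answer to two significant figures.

[H+] = 10^(-2.12) = 7.59 × 10^-3 M
At equilibrium [HA] = 0.0491 − 7.59 × 10^-3 = 4.15 × 10^-2 M
Ka = [H+][A-]/[HA] = (7.59 × 10^-3)² / 4.15 × 10^-2 = 1.4 × 10^-3

Ka = 1.4 × 10^-3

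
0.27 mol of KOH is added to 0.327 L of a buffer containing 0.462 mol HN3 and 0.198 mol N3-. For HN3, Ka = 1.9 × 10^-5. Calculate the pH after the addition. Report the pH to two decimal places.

pH = 5.11

OH- converts HN3 to N3-: HN3 → 0.192 mol, N3- → 0.468 mol.
pKa = −log(1.9 × 10^-5) = 4.721
pH = pKa + log([A⁻]/[HA]) = 4.721 + log(0.468/0.192) = 4.721 +0.387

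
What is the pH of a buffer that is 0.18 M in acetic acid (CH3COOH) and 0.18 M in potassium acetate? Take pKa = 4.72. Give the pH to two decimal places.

pH = 4.72

Using pH = pKa + log([base]/[acid]) with [base]/[acid] = 0.18/0.18:
pH = 4.72 + (+0.000) = 4.72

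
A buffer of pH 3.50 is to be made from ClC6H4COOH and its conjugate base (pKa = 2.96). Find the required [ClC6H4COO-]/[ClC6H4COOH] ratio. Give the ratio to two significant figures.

pH = pKa + log(r) ⇒ log(r) = 3.50 − 2.96 = +0.54
r = [ClC6H4COO-]/[ClC6H4COOH] = 10^(+0.54) = 3.47

ratio = 3.5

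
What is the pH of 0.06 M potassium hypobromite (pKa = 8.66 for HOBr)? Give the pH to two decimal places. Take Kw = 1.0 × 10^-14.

OBr- is the conjugate base of the weak acid HOBr.
Ka = 10^(−8.66) = 2.19 × 10^-9
Kb = Kw/Ka = 1.0×10^-14 / 2.19 × 10^-9 = 4.57 × 10^-6
Let x = [OH-] at equilibrium. Kb = x²/(0.06 − x).
Assume x ≪ 0.06: x ≈ √(4.57 × 10^-6 × 0.06) = 5.24 × 10^-4 M
Check: 0.87% ionized — well under 5%, approximation valid.
pOH = 3.28, so pH = 14.00 − pOH = 10.72

pH = 10.72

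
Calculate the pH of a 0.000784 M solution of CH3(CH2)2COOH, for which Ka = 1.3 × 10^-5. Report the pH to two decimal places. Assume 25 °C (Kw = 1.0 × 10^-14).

CH3(CH2)2COOH ⇌ CH3(CH2)2COO- + H+
Ka = [H+]²/(0.000784 − [H+]) = 1.3 × 10^-5
Here C₀/Ka ≈ 60.3, so the small-[H+] approximation fails. Use the quadratic:
[H+] = [−1.3e-05 + √(1.3e-05² + 4.08e-08)]/2 = 9.47 × 10^-5 M
pH = −log[H+] = −log(9.47 × 10^-5) = 4.02

pH = 4.02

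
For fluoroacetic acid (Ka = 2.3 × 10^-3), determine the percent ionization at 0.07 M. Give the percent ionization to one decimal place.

FCH2COOH ⇌ FCH2COO- + H+; let x = [H+] at equilibrium.
Solve x² + 0.0023x − 0.000161 = 0 → x = 1.16 × 10^-2 M
% ionization = x/C₀ × 100% = 1.16 × 10^-2/0.07 × 100% = 16.6%

16.6%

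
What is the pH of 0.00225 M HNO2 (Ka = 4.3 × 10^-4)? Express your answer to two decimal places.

HNO2 ⇌ NO2- + H+
Ka = x²/(0.00225 − x) = 4.3 × 10^-4
The 5% rule fails; solving x² + Ka·x − Ka·C₀ = 0 exactly:
x = (−Ka + √(Ka² + 4·Ka·C₀))/2 = 7.92 × 10^-4 M
pH = −log(7.92 × 10^-4) = 3.10

pH = 3.10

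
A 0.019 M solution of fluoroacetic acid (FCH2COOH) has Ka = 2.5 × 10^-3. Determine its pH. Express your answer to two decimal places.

pH = 2.24

FCH2COOH ⇌ FCH2COO- + H+
Ka = x²/(0.019 − x) = 2.5 × 10^-3
The 5% rule fails; solving x² + Ka·x − Ka·C₀ = 0 exactly:
x = [−0.0025 + √(0.0025² + 0.00019)]/2 = 5.75 × 10^-3 M
pH = −log(5.75 × 10^-3) = 2.24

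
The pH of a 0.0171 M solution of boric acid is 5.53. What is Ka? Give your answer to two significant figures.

[H+] = 10^(-5.53) = 2.95 × 10^-6 M
At equilibrium [HA] = 0.0171 − 2.95 × 10^-6 = 1.71 × 10^-2 M
Ka = [H+][A-]/[HA] = (2.95 × 10^-6)² / 1.71 × 10^-2 = 5.1 × 10^-10

Ka = 5.1 × 10^-10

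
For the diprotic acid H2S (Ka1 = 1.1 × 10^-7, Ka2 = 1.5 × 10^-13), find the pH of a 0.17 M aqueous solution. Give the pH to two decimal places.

Since Ka1 ≫ Ka2, the first ionization dominates [H+].
Ka1 = x²/(0.17 − x) = 1.1 × 10^-7
x ≈ √(1.1 × 10^-7 × 0.17) = 1.37 × 10^-4 M
pH = −log(1.37 × 10^-4) = 3.86

pH = 3.86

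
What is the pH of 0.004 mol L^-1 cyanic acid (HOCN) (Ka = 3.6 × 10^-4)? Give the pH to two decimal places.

HOCN ⇌ OCN- + H+
Ka = x²/(0.004 − x) = 3.6 × 10^-4
Here C₀/Ka ≈ 11.1, so the small-x approximation fails. Use the quadratic:
x = (−Ka + √(Ka² + 4·Ka·C₀))/2 = 1.03 × 10^-3 M
pH = −log[H+] = −log(1.03 × 10^-3) = 2.99

pH = 2.99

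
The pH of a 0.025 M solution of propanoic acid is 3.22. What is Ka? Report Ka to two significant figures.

Ka = 1.5 × 10^-5

[H+] = 10^(-3.22) = 6.03 × 10^-4 M
At equilibrium [HA] = 0.025 − 6.03 × 10^-4 = 2.44 × 10^-2 M
Ka = [H+][A-]/[HA] = (6.03 × 10^-4)² / 2.44 × 10^-2 = 1.5 × 10^-5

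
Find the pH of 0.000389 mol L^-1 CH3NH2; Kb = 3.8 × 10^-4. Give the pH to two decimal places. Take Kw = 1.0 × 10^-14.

CH3NH2 + H2O ⇌ CH3NH3+ + OH-
From the ICE table, Kb = x²/(0.000389 − x) = 3.8 × 10^-4.
x is not negligible relative to C₀; solve x² + 0.00038·x − 1.48e-07 = 0.
x = [−0.00038 + √(0.00038² + 5.91e-07)]/2 = 2.39 × 10^-4 M
pOH = 3.62, so pH = 14.00 − pOH = 10.38

pH = 10.38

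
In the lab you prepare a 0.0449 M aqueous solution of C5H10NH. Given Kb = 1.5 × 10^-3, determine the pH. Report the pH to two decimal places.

C5H10NH + H2O ⇌ C5H10NH2+ + OH-
Let x = [OH-] at equilibrium. Kb = x²/(0.0449 − x).
x is not negligible relative to C₀; solve x² + 0.0015·x − 6.74e-05 = 0.
x = (−Kb + √(Kb² + 4·Kb·C₀))/2 = 7.49 × 10^-3 M
pOH = −log(7.49 × 10^-3) = 2.13; pH = 14.00 − 2.13 = 11.87

pH = 11.87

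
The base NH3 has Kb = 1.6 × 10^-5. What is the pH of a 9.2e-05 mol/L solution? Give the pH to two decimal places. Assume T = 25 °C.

NH3 + H2O ⇌ NH4+ + OH-
Kb = x²/(9.2e-05 − x) = 1.6 × 10^-5
Here C₀/Kb ≈ 5.75, so the small-x approximation fails. Use the quadratic:
x = [−1.6e-05 + √(1.6e-05² + 5.89e-09)]/2 = 3.12 × 10^-5 M
pOH = 4.51, so pH = 14.00 − pOH = 9.49

pH = 9.49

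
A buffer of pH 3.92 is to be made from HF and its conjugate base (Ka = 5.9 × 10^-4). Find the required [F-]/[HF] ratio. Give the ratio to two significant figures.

ratio = 4.9

pKa = -log(5.9 × 10^-4) = 3.229
pH = pKa + log(r) ⇒ log(r) = 3.92 − 3.229 = +0.691
r = [F-]/[HF] = 10^(+0.691) = 4.91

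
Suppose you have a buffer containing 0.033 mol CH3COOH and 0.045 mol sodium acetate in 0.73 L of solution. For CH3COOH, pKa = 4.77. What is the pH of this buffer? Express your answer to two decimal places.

Using pH = pKa + log([base]/[acid]) with [base]/[acid] = 0.045/0.033:
pH = 4.77 + (+0.135) = 4.90

pH = 4.90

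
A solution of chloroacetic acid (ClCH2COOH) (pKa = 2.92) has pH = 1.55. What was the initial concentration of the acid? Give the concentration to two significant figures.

C₀ = 6.9 × 10^-1 M

[H+] = 10^(-1.55) = 2.82 × 10^-2 M = x
Ka = 10^(−2.92) = 1.20 × 10^-3
Ka = x²/(C₀ − x) ⇒ C₀ = x + x²/Ka
C₀ = 2.82 × 10^-2 + (2.82 × 10^-2)²/(1.20 × 10^-3) = 6.91 × 10^-1 M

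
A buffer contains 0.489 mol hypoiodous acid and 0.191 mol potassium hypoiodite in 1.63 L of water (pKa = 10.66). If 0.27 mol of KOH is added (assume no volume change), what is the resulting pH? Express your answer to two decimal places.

OH- converts HOI to OI-: HOI → 0.219 mol, OI- → 0.461 mol.
Henderson–Hasselbalch with mole ratio 0.461/0.219: pH = 10.66 + (+0.323)

pH = 10.98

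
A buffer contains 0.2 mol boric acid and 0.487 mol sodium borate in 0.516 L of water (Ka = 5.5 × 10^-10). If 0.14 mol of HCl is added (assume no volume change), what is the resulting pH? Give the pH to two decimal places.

pH = 9.27

After neutralization: n(B(OH)3) = 0.34 mol, n(B(OH)4-) = 0.347 mol.
pKa = −log(5.5 × 10^-10) = 9.260
pH = pKa + log(n_B(OH)4-/n_B(OH)3) = 9.260 + log(0.347/0.34) = 9.260 + (+0.009)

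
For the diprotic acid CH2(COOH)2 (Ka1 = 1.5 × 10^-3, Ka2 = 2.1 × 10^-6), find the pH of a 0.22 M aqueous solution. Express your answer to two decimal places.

pH = 1.76

Since Ka1 ≫ Ka2, the first ionization dominates [H+].
Ka1 = x²/(0.22 − x) = 1.5 × 10^-3
Solving the quadratic: x = (−Ka1 + √(Ka1² + 4·Ka1·C₀))/2 = 1.74 × 10^-2 M
pH = −log(1.74 × 10^-2) = 1.76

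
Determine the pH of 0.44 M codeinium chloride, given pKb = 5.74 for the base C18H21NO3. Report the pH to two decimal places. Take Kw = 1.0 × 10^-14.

pH = 4.31

C18H22NO3+ is the conjugate acid of the weak base C18H21NO3.
Kb = 10^(−5.74) = 1.82 × 10^-6
Ka = Kw/Kb = 1.0×10^-14 / 1.82 × 10^-6 = 5.49 × 10^-9
Ka = [H+]²/(0.44 − [H+]) = 5.49 × 10^-9
Assume [H+] ≪ 0.44: [H+] ≈ √(5.49 × 10^-9 × 0.44) = 4.91 × 10^-5 M
Check: 0.011% ionized — well under 5%, approximation valid.
pH = −log(4.91 × 10^-5) = 4.31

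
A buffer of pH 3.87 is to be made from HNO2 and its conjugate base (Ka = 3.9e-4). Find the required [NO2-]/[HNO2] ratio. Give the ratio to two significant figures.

ratio = 2.9

pKa = -log(3.9 × 10^-4) = 3.409
pH = pKa + log(r) ⇒ log(r) = 3.87 − 3.409 = +0.461
r = [NO2-]/[HNO2] = 10^(+0.461) = 2.89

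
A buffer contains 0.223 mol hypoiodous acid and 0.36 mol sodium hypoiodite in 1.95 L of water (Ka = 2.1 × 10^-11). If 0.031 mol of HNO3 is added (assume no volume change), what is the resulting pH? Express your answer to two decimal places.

pH = 10.79

After neutralization: n(HOI) = 0.254 mol, n(OI-) = 0.329 mol.
pKa = −log(2.1 × 10^-11) = 10.678
Henderson–Hasselbalch with mole ratio 0.329/0.254: pH = 10.678 + (+0.112)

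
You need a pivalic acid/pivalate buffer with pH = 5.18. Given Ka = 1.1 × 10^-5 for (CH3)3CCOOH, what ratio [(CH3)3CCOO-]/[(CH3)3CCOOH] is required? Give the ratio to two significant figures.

ratio = 1.7

pKa = -log(1.1 × 10^-5) = 4.959
pH = pKa + log(r) ⇒ log(r) = 5.18 − 4.959 = +0.221
r = [(CH3)3CCOO-]/[(CH3)3CCOOH] = 10^(+0.221) = 1.66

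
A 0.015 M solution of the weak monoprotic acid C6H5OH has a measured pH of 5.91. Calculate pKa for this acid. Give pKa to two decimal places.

[H+] = 10^(-5.91) = 1.23 × 10^-6 M
At equilibrium [HA] = 0.015 − 1.23 × 10^-6 = 1.50 × 10^-2 M
Ka = [H+][A-]/[HA] = (1.23 × 10^-6)² / 1.50 × 10^-2 = 1.01 × 10^-10
pKa = -log(1.01 × 10^-10) = 10.00

pKa = 10.00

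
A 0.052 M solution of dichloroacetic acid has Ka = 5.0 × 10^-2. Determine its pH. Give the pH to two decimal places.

pH = 1.50

Cl2CHCOOH ⇌ Cl2CHCOO- + H+
From the ICE table, Ka = x²/(0.052 − x) = 5.0 × 10^-2.
Here C₀/Ka ≈ 1.04, so the small-x approximation fails. Use the quadratic:
x = (−Ka + √(Ka² + 4·Ka·C₀))/2 = 3.18 × 10^-2 M
pH = −log[H+] = −log(3.18 × 10^-2) = 1.50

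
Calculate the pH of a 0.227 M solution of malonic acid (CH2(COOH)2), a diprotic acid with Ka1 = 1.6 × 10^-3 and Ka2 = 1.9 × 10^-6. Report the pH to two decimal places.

Ka1 ≫ Ka2, so treat the first dissociation as the only significant source of H+.
Ka1 = x²/(0.227 − x) = 1.6 × 10^-3
Solving the quadratic: x = (−Ka1 + √(Ka1² + 4·Ka1·C₀))/2 = 1.83 × 10^-2 M
pH = −log(1.83 × 10^-2) = 1.74

pH = 1.74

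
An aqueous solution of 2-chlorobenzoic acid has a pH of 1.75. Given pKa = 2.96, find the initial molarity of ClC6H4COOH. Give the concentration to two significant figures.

[H+] = 10^(-1.75) = 1.78 × 10^-2 M = x
Ka = 10^(−2.96) = 1.10 × 10^-3
Ka = x²/(C₀ − x) ⇒ C₀ = x + x²/Ka
C₀ = 1.78 × 10^-2 + (1.78 × 10^-2)²/(1.10 × 10^-3) = 3.06 × 10^-1 M

C₀ = 3.1 × 10^-1 M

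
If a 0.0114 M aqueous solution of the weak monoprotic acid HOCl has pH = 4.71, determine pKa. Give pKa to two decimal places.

pKa = 7.48

[H+] = 10^(-4.71) = 1.95 × 10^-5 M
At equilibrium [HA] = 0.0114 − 1.95 × 10^-5 = 1.14 × 10^-2 M
Ka = [H+][A-]/[HA] = (1.95 × 10^-5)² / 1.14 × 10^-2 = 3.34 × 10^-8
pKa = -log(3.34 × 10^-8) = 7.48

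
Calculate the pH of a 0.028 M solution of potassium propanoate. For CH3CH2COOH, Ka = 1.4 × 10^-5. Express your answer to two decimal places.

CH3CH2COO- is the conjugate base of the weak acid CH3CH2COOH.
Kb = Kw/Ka = 1.0×10^-14 / 1.4 × 10^-5 = 7.14 × 10^-10
From the ICE table, Kb = x²/(0.028 − x) = 7.14 × 10^-10.
Since Kb ≪ C₀, x ≈ √(Kb·C₀) = 4.47 × 10^-6 M.
pOH = 5.35, so pH = 14.00 − pOH = 8.65

pH = 8.65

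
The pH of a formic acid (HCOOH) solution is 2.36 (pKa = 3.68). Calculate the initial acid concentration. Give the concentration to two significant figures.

[H+] = 10^(-2.36) = 4.37 × 10^-3 M = x
Ka = 10^(−3.68) = 2.09 × 10^-4
Ka = x²/(C₀ − x) ⇒ C₀ = x + x²/Ka
C₀ = 4.37 × 10^-3 + (4.37 × 10^-3)²/(2.09 × 10^-4) = 9.57 × 10^-2 M

C₀ = 9.6 × 10^-2 M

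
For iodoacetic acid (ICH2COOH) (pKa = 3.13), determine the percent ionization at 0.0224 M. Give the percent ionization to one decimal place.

ICH2COOH ⇌ ICH2COO- + H+; let x = [H+] at equilibrium.
Ka = 10^(−3.13) = 7.41 × 10^-4
Ka = x²/(C₀ − x); solving the quadratic gives x = 3.72 × 10^-3 M.
Fraction ionized = 3.72 × 10^-3 / 0.0224 = 0.1661 → 16.6%

16.6%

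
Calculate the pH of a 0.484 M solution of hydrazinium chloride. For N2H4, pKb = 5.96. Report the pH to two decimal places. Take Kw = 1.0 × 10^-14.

N2H5+ is the conjugate acid of the weak base N2H4.
Kb = 10^(−5.96) = 1.10 × 10^-6
Ka = Kw/Kb = 1.0×10^-14 / 1.10 × 10^-6 = 9.09 × 10^-9
Ka = x²/(0.484 − x) = 9.09 × 10^-9
Since Ka ≪ C₀, x ≈ √(Ka·C₀) = 6.63 × 10^-5 M.
pH = −log(6.63 × 10^-5) = 4.18

pH = 4.18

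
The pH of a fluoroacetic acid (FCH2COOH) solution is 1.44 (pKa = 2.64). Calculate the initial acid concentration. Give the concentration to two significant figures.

C₀ = 6.1 × 10^-1 M

[H+] = 10^(-1.44) = 3.63 × 10^-2 M = x
Ka = 10^(−2.64) = 2.29 × 10^-3
Ka = x²/(C₀ − x) ⇒ C₀ = x + x²/Ka
C₀ = 3.63 × 10^-2 + (3.63 × 10^-2)²/(2.29 × 10^-3) = 6.12 × 10^-1 M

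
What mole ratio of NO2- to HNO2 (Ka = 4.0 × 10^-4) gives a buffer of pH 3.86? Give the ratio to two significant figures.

ratio = 2.9

pKa = -log(4.0 × 10^-4) = 3.398
pH = pKa + log(r) ⇒ log(r) = 3.86 − 3.398 = +0.462
r = [NO2-]/[HNO2] = 10^(+0.462) = 2.9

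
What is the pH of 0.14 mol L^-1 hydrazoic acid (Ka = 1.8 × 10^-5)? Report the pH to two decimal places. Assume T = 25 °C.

pH = 2.80

HN3 ⇌ N3- + H+
From the ICE table, Ka = [H+]²/(0.14 − [H+]) = 1.8 × 10^-5.
Since Ka ≪ C₀, [H+] ≈ √(Ka·C₀) = 1.59 × 10^-3 M.
Check: 1.1% ionized — well under 5%, approximation valid.
pH = −log[H+] = −log(1.59 × 10^-3) = 2.80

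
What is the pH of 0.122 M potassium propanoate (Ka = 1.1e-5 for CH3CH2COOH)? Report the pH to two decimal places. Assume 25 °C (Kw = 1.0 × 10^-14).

CH3CH2COO- is the conjugate base of the weak acid CH3CH2COOH.
Kb = Kw/Ka = 1.0×10^-14 / 1.1 × 10^-5 = 9.09 × 10^-10
Kb = x²/(0.122 − x) = 9.09 × 10^-10
Since Kb ≪ C₀, x ≈ √(Kb·C₀) = 1.05 × 10^-5 M.
pOH = −log(1.05 × 10^-5) = 4.98; pH = 14.00 − 4.98 = 9.02

pH = 9.02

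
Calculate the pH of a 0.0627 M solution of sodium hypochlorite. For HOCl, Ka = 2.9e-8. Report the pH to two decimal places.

pH = 10.17

OCl- is the conjugate base of the weak acid HOCl.
Kb = Kw/Ka = 1.0×10^-14 / 2.9 × 10^-8 = 3.45 × 10^-7
Let x = [OH-] at equilibrium. Kb = x²/(0.0627 − x).
Since Kb ≪ C₀, x ≈ √(Kb·C₀) = 1.47 × 10^-4 M.
(x/C₀ = 0.23% < 5%, so the approximation holds.)
pOH = 3.83, so pH = 14.00 − pOH = 10.17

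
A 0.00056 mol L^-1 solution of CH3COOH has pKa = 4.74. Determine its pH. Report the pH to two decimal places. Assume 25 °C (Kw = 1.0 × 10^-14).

pH = 4.03

CH3COOH ⇌ CH3COO- + H+
Ka = 10^(−4.74) = 1.82 × 10^-5
Let x = [H+] at equilibrium. Ka = x²/(0.00056 − x).
x is not negligible relative to C₀; solve x² + 1.82e-05·x − 1.02e-08 = 0.
x = (−Ka + √(Ka² + 4·Ka·C₀))/2 = 9.23 × 10^-5 M
pH = −log[H+] = −log(9.23 × 10^-5) = 4.03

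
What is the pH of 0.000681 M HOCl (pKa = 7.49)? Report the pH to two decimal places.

pH = 5.33

HOCl ⇌ OCl- + H+
Ka = 10^(−7.49) = 3.24 × 10^-8
From the ICE table, Ka = [H+]²/(0.000681 − [H+]) = 3.24 × 10^-8.
Assume [H+] ≪ 0.000681: [H+] ≈ √(3.24 × 10^-8 × 0.000681) = 4.70 × 10^-6 M
Check: 0.69% ionized — well under 5%, approximation valid.
pH = −log(4.70 × 10^-6) = 5.33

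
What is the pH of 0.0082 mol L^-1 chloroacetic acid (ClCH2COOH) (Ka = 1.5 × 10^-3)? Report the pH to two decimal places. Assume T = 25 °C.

ClCH2COOH ⇌ ClCH2COO- + H+
Let x = [H+] at equilibrium. Ka = x²/(0.0082 − x).
The 5% rule fails; solving x² + Ka·x − Ka·C₀ = 0 exactly:
x = [−0.0015 + √(0.0015² + 4.92e-05)]/2 = 2.84 × 10^-3 M
pH = −log[H+] = −log(2.84 × 10^-3) = 2.55

pH = 2.55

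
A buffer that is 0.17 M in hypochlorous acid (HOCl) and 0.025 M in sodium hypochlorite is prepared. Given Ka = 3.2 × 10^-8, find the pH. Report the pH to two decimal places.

pH = 6.66

pKa = −log(3.2 × 10^-8) = 7.495
Henderson–Hasselbalch: pH = pKa + log([OCl-]/[HOCl]) = 7.495 + log(0.025/0.17)
pH = 7.495 + (-0.833) = 6.66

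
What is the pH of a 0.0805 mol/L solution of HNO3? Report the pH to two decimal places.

pH = 1.09

HNO3 is a strong acid and dissociates completely, so [H+] = 0.0805 M.
pH = -log(0.0805) = 1.09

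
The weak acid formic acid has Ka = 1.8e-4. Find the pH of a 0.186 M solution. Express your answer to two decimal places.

pH = 2.24

HCOOH ⇌ HCOO- + H+
Ka = x²/(0.186 − x) = 1.8 × 10^-4
Since Ka ≪ C₀, x ≈ √(Ka·C₀) = 5.79 × 10^-3 M.
pH = −log(5.79 × 10^-3) = 2.24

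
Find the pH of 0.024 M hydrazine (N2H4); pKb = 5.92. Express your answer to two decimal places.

N2H4 + H2O ⇌ N2H5+ + OH-
Kb = 10^(−5.92) = 1.20 × 10^-6
Kb = x²/(0.024 − x) = 1.20 × 10^-6
Neglecting x in the denominator: x = √(1.20 × 10^-6 × 0.024) = 1.70 × 10^-4 M
(x/C₀ = 0.71% < 5%, so the approximation holds.)
pOH = 3.77, so pH = 14.00 − pOH = 10.23

pH = 10.23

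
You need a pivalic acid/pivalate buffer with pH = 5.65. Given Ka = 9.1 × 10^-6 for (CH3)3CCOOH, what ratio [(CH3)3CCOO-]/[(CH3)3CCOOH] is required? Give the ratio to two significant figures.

ratio = 4.1

pKa = -log(9.1 × 10^-6) = 5.041
pH = pKa + log(r) ⇒ log(r) = 5.65 − 5.041 = +0.609
r = [(CH3)3CCOO-]/[(CH3)3CCOOH] = 10^(+0.609) = 4.06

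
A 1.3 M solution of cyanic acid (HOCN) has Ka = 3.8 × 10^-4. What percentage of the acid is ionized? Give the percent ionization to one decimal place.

1.7%

HOCN ⇌ OCN- + H+; let x = [H+] at equilibrium.
x ≈ √(Ka·C₀) = √(3.8 × 10^-4 × 1.3) = 2.22 × 10^-2 M
% ionization = x/C₀ × 100% = 2.22 × 10^-2/1.3 × 100% = 1.7%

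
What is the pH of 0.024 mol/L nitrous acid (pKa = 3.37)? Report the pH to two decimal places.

HNO2 ⇌ NO2- + H+
Ka = 10^(−3.37) = 4.27 × 10^-4
Let x = [H+] at equilibrium. Ka = x²/(0.024 − x).
x is not negligible relative to C₀; solve x² + 0.000427·x − 1.02e-05 = 0.
x = [−0.000427 + √(0.000427² + 4.1e-05)]/2 = 2.99 × 10^-3 M
pH = −log(2.99 × 10^-3) = 2.52

pH = 2.52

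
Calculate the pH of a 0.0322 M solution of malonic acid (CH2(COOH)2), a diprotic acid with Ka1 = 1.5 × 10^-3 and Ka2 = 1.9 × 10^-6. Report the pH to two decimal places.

Ka1 ≫ Ka2, so treat the first dissociation as the only significant source of H+.
Ka1 = x²/(0.0322 − x) = 1.5 × 10^-3
Solving the quadratic: x = (−Ka1 + √(Ka1² + 4·Ka1·C₀))/2 = 6.24 × 10^-3 M
pH = −log(6.24 × 10^-3) = 2.20

pH = 2.20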